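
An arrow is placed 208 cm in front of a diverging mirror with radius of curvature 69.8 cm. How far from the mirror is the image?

29.9 cm

f = R/2 = 69.8/2 = 34.90 cm; for a diverging mirror, f = -34.90 cm.
Mirror equation: 1/s_i = 1/f − 1/s_o = 1/(-34.90) − 1/(208) = -0.02865 − 0.004808 = -0.03346, so s_i = -29.9 cm.
The image is virtual, upright and reduced, behind the mirror.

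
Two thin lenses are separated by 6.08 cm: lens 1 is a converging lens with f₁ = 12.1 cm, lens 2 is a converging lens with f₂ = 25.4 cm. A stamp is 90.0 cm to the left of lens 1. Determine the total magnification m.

Lens 1: 1/d_i1 = 1/(12.1) − 1/(90.0) = 0.07153, so d_i1 = 13.98 cm; m₁ = −d_i1/d_o1 = -0.1553.
d_o2 = 6.08 − (13.98) = -7.900 cm (virtual object).
Lens 2: 1/d_i2 = 1/(25.4) − 1/(-7.900) = 0.1660, so d_i2 = 6.026 cm; m₂ = −d_i2/d_o2 = +0.7628.
m = m₁·m₂ = (-0.1553)(+0.7628) = -0.118.

m = -0.118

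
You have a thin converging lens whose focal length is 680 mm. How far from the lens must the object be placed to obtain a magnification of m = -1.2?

1250 mm

m = −d_i/d_o ⇒ d_i = −m·d_o.
1/f = 1/d_o + 1/d_i = 1/d_o − 1/(m·d_o) = (1 − 1/m)/d_o, so d_o = f(1 − 1/m) = (680.0)(1 − 1/(-1.2)) = 1250 mm.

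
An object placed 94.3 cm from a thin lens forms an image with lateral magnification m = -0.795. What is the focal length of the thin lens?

f = 41.8 cm (converging)

m = −d_i/d_o ⇒ d_i = −m·d_o = −(-0.795)·(94.3) = 74.97 cm.
1/f = 1/d_o + 1/d_i = 1/(94.3) + 1/(74.97) = 0.02394, so f = 41.8 cm.
Since f is positive, the thin lens is converging.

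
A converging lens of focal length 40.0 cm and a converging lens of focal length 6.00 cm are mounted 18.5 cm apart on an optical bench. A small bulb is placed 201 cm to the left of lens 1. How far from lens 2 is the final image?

Lens 1: 1/d_i1 = 1/f₁ − 1/d_o1 = 1/(40.0) − 1/(201) = 0.02002, so d_i1 = 49.94 cm.
The intermediate image is 49.94 cm to the right of lens 1, which lies 31.44 cm to the right of lens 2 — a virtual object — so d_o2 = −31.44 cm.
Lens 2: 1/d_i2 = 1/f₂ − 1/d_o2 = 1/(6.00) − 1/(-31.44) = 0.1985, so d_i2 = 5.04 cm.
The final image is real, 5.04 cm to the right of lens 2 (overall magnification ≈ -0.040).

5.04 cm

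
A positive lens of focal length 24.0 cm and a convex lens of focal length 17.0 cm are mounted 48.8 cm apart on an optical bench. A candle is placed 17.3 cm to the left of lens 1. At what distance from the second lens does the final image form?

20.1 cm

Lens 1: 1/d_i1 = 1/f₁ − 1/d_o1 = 1/(24.0) − 1/(17.3) = -0.01614, so d_i1 = -61.97 cm.
The intermediate image is 61.97 cm to the left of lens 1 (virtual), which is 48.8 − (-61.97) = 110.8 cm to the left of lens 2, so d_o2 = +110.8 cm.
Lens 2: 1/d_i2 = 1/f₂ − 1/d_o2 = 1/(17.0) − 1/(110.8) = 0.04980, so d_i2 = 20.1 cm.
The final image is real, 20.1 cm to the right of lens 2 (overall magnification ≈ -0.65).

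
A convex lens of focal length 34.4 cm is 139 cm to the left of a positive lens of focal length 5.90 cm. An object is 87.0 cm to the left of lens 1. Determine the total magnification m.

m = +0.0506

Lens 1: 1/d_i1 = 1/(34.4) − 1/(87.0) = 0.01758, so d_i1 = 56.90 cm; m₁ = −d_i1/d_o1 = -0.6540.
d_o2 = 139 − (56.90) = 82.10 cm.
Lens 2: 1/d_i2 = 1/(5.90) − 1/(82.10) = 0.1573, so d_i2 = 6.357 cm; m₂ = −d_i2/d_o2 = -0.07743.
m = m₁·m₂ = (-0.6540)(-0.07743) = +0.0506.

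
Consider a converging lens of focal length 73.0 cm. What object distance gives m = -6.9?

83.6 cm

m = −d_i/d_o ⇒ d_i = −m·d_o.
1/f = 1/d_o + 1/d_i = 1/d_o − 1/(m·d_o) = (1 − 1/m)/d_o, so d_o = f(1 − 1/m) = (73.00)(1 − 1/(-6.9)) = 83.6 cm.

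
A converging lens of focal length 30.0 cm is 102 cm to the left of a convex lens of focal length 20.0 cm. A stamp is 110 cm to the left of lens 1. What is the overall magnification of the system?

Lens 1: 1/d_i1 = 1/(30.0) − 1/(110) = 0.02424, so d_i1 = 41.25 cm; m₁ = −d_i1/d_o1 = -0.3750.
d_o2 = 102 − (41.25) = 60.75 cm.
Lens 2: 1/d_i2 = 1/(20.0) − 1/(60.75) = 0.03354, so d_i2 = 29.82 cm; m₂ = −d_i2/d_o2 = -0.4908.
m = m₁·m₂ = (-0.3750)(-0.4908) = +0.184.

m = +0.184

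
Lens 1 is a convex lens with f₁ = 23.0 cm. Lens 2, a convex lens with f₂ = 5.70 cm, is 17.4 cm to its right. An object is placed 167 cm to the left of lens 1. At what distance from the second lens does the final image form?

Lens 1: 1/d_i1 = 1/f₁ − 1/d_o1 = 1/(23.0) − 1/(167) = 0.03749, so d_i1 = 26.67 cm.
The intermediate image is 26.67 cm to the right of lens 1, which lies 9.270 cm to the right of lens 2 — a virtual object — so d_o2 = −9.270 cm.
Lens 2: 1/d_i2 = 1/f₂ − 1/d_o2 = 1/(5.70) − 1/(-9.270) = 0.2833, so d_i2 = 3.53 cm.
The final image is real, 3.53 cm to the right of lens 2 (overall magnification ≈ -0.061).

3.53 cm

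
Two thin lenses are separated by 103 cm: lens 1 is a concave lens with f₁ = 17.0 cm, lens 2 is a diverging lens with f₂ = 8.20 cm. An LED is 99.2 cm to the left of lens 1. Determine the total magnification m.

m = +0.00954

f₁ = −17.0 cm (diverging).
Lens 1: 1/d_i1 = 1/(-17.0) − 1/(99.2) = -0.06890, so d_i1 = -14.51 cm; m₁ = −d_i1/d_o1 = +0.1463.
d_o2 = 103 − (-14.51) = 117.5 cm.
f₂ = −8.20 cm (diverging).
Lens 2: 1/d_i2 = 1/(-8.20) − 1/(117.5) = -0.1305, so d_i2 = -7.665 cm; m₂ = −d_i2/d_o2 = +0.06523.
m = m₁·m₂ = (+0.1463)(+0.06523) = +0.00954.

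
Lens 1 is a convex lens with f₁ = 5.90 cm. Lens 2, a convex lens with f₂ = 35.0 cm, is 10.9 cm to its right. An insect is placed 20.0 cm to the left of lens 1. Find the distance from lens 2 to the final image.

2.73 cm

Lens 1: 1/d_i1 = 1/f₁ − 1/d_o1 = 1/(5.90) − 1/(20.0) = 0.1195, so d_i1 = 8.369 cm.
The intermediate image is 8.369 cm to the right of lens 1, which is 10.9 − (8.369) = 2.531 cm to the left of lens 2, so d_o2 = +2.531 cm.
Lens 2: 1/d_i2 = 1/f₂ − 1/d_o2 = 1/(35.0) − 1/(2.531) = -0.3665, so d_i2 = -2.73 cm.
The final image is virtual, 2.73 cm to the left of lens 2 (overall magnification ≈ -0.45).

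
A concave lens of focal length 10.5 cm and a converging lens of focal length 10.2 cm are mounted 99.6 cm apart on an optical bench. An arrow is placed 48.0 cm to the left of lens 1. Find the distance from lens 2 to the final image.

Lens 1 is diverging, so f₁ = −10.5 cm.
Lens 1: 1/d_i1 = 1/f₁ − 1/d_o1 = 1/(-10.5) − 1/(48.0) = -0.1161, so d_i1 = -8.615 cm.
The intermediate image is 8.615 cm to the left of lens 1 (virtual), which is 99.6 − (-8.615) = 108.2 cm to the left of lens 2, so d_o2 = +108.2 cm.
Lens 2: 1/d_i2 = 1/f₂ − 1/d_o2 = 1/(10.2) − 1/(108.2) = 0.08880, so d_i2 = 11.3 cm.
The final image is real, 11.3 cm to the right of lens 2 (overall magnification ≈ -0.019).

11.3 cm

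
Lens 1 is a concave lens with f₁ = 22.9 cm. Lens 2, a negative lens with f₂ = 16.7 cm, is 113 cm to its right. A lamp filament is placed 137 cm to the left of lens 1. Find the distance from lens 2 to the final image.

Lens 1 is diverging, so f₁ = −22.9 cm.
Lens 1: 1/d_i1 = 1/f₁ − 1/d_o1 = 1/(-22.9) − 1/(137) = -0.05097, so d_i1 = -19.62 cm.
The intermediate image is 19.62 cm to the left of lens 1 (virtual), which is 113 − (-19.62) = 132.6 cm to the left of lens 2, so d_o2 = +132.6 cm.
Lens 2 is diverging, so f₂ = −16.7 cm.
Lens 2: 1/d_i2 = 1/f₂ − 1/d_o2 = 1/(-16.7) − 1/(132.6) = -0.06742, so d_i2 = -14.8 cm.
The final image is virtual, 14.8 cm to the left of lens 2 (overall magnification ≈ 0.016).

14.8 cm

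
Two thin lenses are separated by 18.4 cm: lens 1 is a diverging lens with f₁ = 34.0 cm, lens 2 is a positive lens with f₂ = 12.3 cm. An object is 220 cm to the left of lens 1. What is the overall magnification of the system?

f₁ = −34.0 cm (diverging).
Lens 1: 1/d_i1 = 1/(-34.0) − 1/(220) = -0.03396, so d_i1 = -29.45 cm; m₁ = −d_i1/d_o1 = +0.1339.
d_o2 = 18.4 − (-29.45) = 47.85 cm.
Lens 2: 1/d_i2 = 1/(12.3) − 1/(47.85) = 0.06040, so d_i2 = 16.56 cm; m₂ = −d_i2/d_o2 = -0.3460.
m = m₁·m₂ = (+0.1339)(-0.3460) = -0.0463.

m = -0.0463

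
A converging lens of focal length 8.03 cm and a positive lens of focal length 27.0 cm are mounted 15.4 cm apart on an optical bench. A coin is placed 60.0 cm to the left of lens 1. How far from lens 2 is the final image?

Lens 1: 1/d_i1 = 1/f₁ − 1/d_o1 = 1/(8.03) − 1/(60.0) = 0.1079, so d_i1 = 9.271 cm.
The intermediate image is 9.271 cm to the right of lens 1, which is 15.4 − (9.271) = 6.129 cm to the left of lens 2, so d_o2 = +6.129 cm.
Lens 2: 1/d_i2 = 1/f₂ − 1/d_o2 = 1/(27.0) − 1/(6.129) = -0.1261, so d_i2 = -7.93 cm.
The final image is virtual, 7.93 cm to the left of lens 2 (overall magnification ≈ -0.20).

7.93 cm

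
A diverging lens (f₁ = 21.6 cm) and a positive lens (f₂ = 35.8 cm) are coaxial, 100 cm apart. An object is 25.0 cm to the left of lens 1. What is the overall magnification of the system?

m = -0.219

f₁ = −21.6 cm (diverging).
Lens 1: 1/d_i1 = 1/(-21.6) − 1/(25.0) = -0.08630, so d_i1 = -11.59 cm; m₁ = −d_i1/d_o1 = +0.4636.
d_o2 = 100 − (-11.59) = 111.6 cm.
Lens 2: 1/d_i2 = 1/(35.8) − 1/(111.6) = 0.01897, so d_i2 = 52.71 cm; m₂ = −d_i2/d_o2 = -0.4723.
m = m₁·m₂ = (+0.4636)(-0.4723) = -0.219.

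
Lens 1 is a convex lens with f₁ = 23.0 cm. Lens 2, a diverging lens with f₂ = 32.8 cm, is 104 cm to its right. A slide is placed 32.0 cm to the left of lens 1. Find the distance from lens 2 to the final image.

Lens 1: 1/d_i1 = 1/f₁ − 1/d_o1 = 1/(23.0) − 1/(32.0) = 0.01223, so d_i1 = 81.78 cm.
The intermediate image is 81.78 cm to the right of lens 1, which is 104 − (81.78) = 22.22 cm to the left of lens 2, so d_o2 = +22.22 cm.
Lens 2 is diverging, so f₂ = −32.8 cm.
Lens 2: 1/d_i2 = 1/f₂ − 1/d_o2 = 1/(-32.8) − 1/(22.22) = -0.07549, so d_i2 = -13.2 cm.
The final image is virtual, 13.2 cm to the left of lens 2 (overall magnification ≈ -1.5).

13.2 cm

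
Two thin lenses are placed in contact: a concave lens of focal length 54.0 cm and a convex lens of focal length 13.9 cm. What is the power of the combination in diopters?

P = +5.34 D

P₁ = 1/f₁ = 1/(-0.540 m) = -1.852 D; P₂ = 1/f₂ = 1/(0.139 m) = +7.194 D.
For thin lenses in contact, P = P₁ + P₂ = (-1.852) + (+7.194) = +5.34 D.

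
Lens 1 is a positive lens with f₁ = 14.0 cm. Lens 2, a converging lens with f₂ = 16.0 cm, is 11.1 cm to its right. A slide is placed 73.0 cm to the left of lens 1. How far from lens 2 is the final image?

Lens 1: 1/d_i1 = 1/f₁ − 1/d_o1 = 1/(14.0) − 1/(73.0) = 0.05773, so d_i1 = 17.32 cm.
The intermediate image is 17.32 cm to the right of lens 1, which lies 6.220 cm to the right of lens 2 — a virtual object — so d_o2 = −6.220 cm.
Lens 2: 1/d_i2 = 1/f₂ − 1/d_o2 = 1/(16.0) − 1/(-6.220) = 0.2233, so d_i2 = 4.48 cm.
The final image is real, 4.48 cm to the right of lens 2 (overall magnification ≈ -0.17).

4.48 cm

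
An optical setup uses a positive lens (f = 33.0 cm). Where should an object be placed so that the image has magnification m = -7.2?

m = −d_i/d_o ⇒ d_i = −m·d_o.
1/f = 1/d_o + 1/d_i = 1/d_o − 1/(m·d_o) = (1 − 1/m)/d_o, so d_o = f(1 − 1/m) = (33.00)(1 − 1/(-7.2)) = 37.6 cm.

37.6 cm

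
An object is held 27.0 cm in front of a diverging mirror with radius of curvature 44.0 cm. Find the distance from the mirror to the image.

f = R/2 = 44.0/2 = 22.00 cm; for a diverging mirror, f = -22.00 cm.
Mirror equation: 1/d_i = 1/f − 1/d_o = 1/(-22.00) − 1/(27.0) = -0.04545 − 0.03704 = -0.08249, so d_i = -12.1 cm.
The image is virtual, upright and reduced, behind the mirror.

12.1 cm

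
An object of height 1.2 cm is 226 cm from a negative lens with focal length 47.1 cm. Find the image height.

0.207 cm

For a negative lens, f = -47.1 cm.
1/d_i = 1/f − 1/d_o = 1/(-47.10) − 1/(226) = -0.02566, so d_i = -38.98 cm.
m = −d_i/d_o = +0.1725.
|h_i| = |m|·h_o = 0.1725 × 1.2 = 0.207 cm. The image is virtual, upright and reduced, on the same side as the object.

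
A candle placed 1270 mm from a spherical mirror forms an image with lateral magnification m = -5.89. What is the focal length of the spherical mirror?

f = 1090 mm (concave)

m = −d_i/d_o ⇒ d_i = −m·d_o = −(-5.89)·(1270) = 7480 mm.
1/f = 1/d_o + 1/d_i = 1/(1270) + 1/(7480) = 0.0009211, so f = 1090 mm.
Since f is positive, the spherical mirror is concave.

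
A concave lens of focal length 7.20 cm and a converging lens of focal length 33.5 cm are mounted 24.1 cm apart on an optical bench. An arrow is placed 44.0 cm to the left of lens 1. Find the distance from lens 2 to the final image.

Lens 1 is diverging, so f₁ = −7.20 cm.
Lens 1: 1/d_i1 = 1/f₁ − 1/d_o1 = 1/(-7.20) − 1/(44.0) = -0.1616, so d_i1 = -6.188 cm.
The intermediate image is 6.188 cm to the left of lens 1 (virtual), which is 24.1 − (-6.188) = 30.29 cm to the left of lens 2, so d_o2 = +30.29 cm.
Lens 2: 1/d_i2 = 1/f₂ − 1/d_o2 = 1/(33.5) − 1/(30.29) = -0.003163, so d_i2 = -316 cm.
The final image is virtual, 316 cm to the left of lens 2 (overall magnification ≈ 1.5).

316 cm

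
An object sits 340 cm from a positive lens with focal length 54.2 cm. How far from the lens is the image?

64.5 cm

Thin-lens equation: 1/q = 1/f − 1/p = 1/(54.20) − 1/(340) = 0.01845 − 0.002941 = 0.01551, so q = 64.5 cm.
The image is real, inverted and reduced, on the far side of the lens.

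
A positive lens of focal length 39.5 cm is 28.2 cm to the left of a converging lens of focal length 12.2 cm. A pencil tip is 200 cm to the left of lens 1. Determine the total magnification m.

Lens 1: 1/d_i1 = 1/(39.5) − 1/(200) = 0.02032, so d_i1 = 49.22 cm; m₁ = −d_i1/d_o1 = -0.2461.
d_o2 = 28.2 − (49.22) = -21.02 cm (virtual object).
Lens 2: 1/d_i2 = 1/(12.2) − 1/(-21.02) = 0.1295, so d_i2 = 7.720 cm; m₂ = −d_i2/d_o2 = +0.3672.
m = m₁·m₂ = (-0.2461)(+0.3672) = -0.0904.

m = -0.0904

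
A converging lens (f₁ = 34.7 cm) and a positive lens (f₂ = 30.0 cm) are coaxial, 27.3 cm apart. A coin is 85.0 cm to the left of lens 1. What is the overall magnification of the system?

m = -0.337

Lens 1: 1/d_i1 = 1/(34.7) − 1/(85.0) = 0.01705, so d_i1 = 58.64 cm; m₁ = −d_i1/d_o1 = -0.6899.
d_o2 = 27.3 − (58.64) = -31.34 cm (virtual object).
Lens 2: 1/d_i2 = 1/(30.0) − 1/(-31.34) = 0.06524, so d_i2 = 15.33 cm; m₂ = −d_i2/d_o2 = +0.4891.
m = m₁·m₂ = (-0.6899)(+0.4891) = -0.337.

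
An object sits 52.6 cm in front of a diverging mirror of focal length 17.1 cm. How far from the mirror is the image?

For a diverging mirror, f = -17.1 cm.
Mirror equation: 1/s_i = 1/f − 1/s_o = 1/(-17.10) − 1/(52.6) = -0.05848 − 0.01901 = -0.07749, so s_i = -12.9 cm.
The image is virtual, upright and reduced, behind the mirror.

12.9 cm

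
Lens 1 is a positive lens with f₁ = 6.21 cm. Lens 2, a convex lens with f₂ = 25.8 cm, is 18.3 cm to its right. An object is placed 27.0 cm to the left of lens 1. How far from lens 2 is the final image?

Lens 1: 1/d_i1 = 1/f₁ − 1/d_o1 = 1/(6.21) − 1/(27.0) = 0.1240, so d_i1 = 8.065 cm.
The intermediate image is 8.065 cm to the right of lens 1, which is 18.3 − (8.065) = 10.24 cm to the left of lens 2, so d_o2 = +10.24 cm.
Lens 2: 1/d_i2 = 1/f₂ − 1/d_o2 = 1/(25.8) − 1/(10.24) = -0.05890, so d_i2 = -17.0 cm.
The final image is virtual, 17.0 cm to the left of lens 2 (overall magnification ≈ -0.50).

17.0 cm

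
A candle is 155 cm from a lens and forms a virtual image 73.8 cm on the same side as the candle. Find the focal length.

f = -141 cm (diverging)

Virtual image ⇒ d_i = −73.8 cm.
1/f = 1/d_o + 1/d_i = 1/(155) + 1/(-73.8) = -0.007099, so f = -141 cm.
Since f is negative, the lens is diverging.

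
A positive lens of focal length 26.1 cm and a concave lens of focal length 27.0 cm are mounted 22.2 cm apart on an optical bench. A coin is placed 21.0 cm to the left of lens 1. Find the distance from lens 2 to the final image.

Lens 1: 1/d_i1 = 1/f₁ − 1/d_o1 = 1/(26.1) − 1/(21.0) = -0.009305, so d_i1 = -107.5 cm.
The intermediate image is 107.5 cm to the left of lens 1 (virtual), which is 22.2 − (-107.5) = 129.7 cm to the left of lens 2, so d_o2 = +129.7 cm.
Lens 2 is diverging, so f₂ = −27.0 cm.
Lens 2: 1/d_i2 = 1/f₂ − 1/d_o2 = 1/(-27.0) − 1/(129.7) = -0.04475, so d_i2 = -22.3 cm.
The final image is virtual, 22.3 cm to the left of lens 2 (overall magnification ≈ 0.88).

22.3 cm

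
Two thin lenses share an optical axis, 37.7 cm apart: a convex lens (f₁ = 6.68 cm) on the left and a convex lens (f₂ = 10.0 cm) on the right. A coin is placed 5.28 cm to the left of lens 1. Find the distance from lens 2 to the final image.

11.9 cm

Lens 1: 1/d_i1 = 1/f₁ − 1/d_o1 = 1/(6.68) − 1/(5.28) = -0.03969, so d_i1 = -25.19 cm.
The intermediate image is 25.19 cm to the left of lens 1 (virtual), which is 37.7 − (-25.19) = 62.89 cm to the left of lens 2, so d_o2 = +62.89 cm.
Lens 2: 1/d_i2 = 1/f₂ − 1/d_o2 = 1/(10.0) − 1/(62.89) = 0.08410, so d_i2 = 11.9 cm.
The final image is real, 11.9 cm to the right of lens 2 (overall magnification ≈ -0.90).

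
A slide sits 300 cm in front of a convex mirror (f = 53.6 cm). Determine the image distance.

For a convex mirror, f = -53.6 cm.
Mirror equation: 1/s_i = 1/f − 1/s_o = 1/(-53.60) − 1/(300) = -0.01866 − 0.003333 = -0.02199, so s_i = -45.5 cm.
The image is virtual, upright and reduced, behind the mirror.

45.5 cm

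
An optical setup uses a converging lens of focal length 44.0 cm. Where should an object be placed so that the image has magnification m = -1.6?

m = −d_i/d_o ⇒ d_i = −m·d_o.
1/f = 1/d_o + 1/d_i = 1/d_o − 1/(m·d_o) = (1 − 1/m)/d_o, so d_o = f(1 − 1/m) = (44.00)(1 − 1/(-1.6)) = 71.5 cm.

71.5 cm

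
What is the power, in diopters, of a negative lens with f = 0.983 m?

For a negative lens, f = −0.983 m.
P = 1/f = 1/(-0.983 m) = -1.02 D.

P = -1.02 D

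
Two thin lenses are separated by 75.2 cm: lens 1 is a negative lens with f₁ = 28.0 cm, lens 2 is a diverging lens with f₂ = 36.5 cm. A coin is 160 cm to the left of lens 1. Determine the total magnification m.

f₁ = −28.0 cm (diverging).
Lens 1: 1/d_i1 = 1/(-28.0) − 1/(160) = -0.04196, so d_i1 = -23.83 cm; m₁ = −d_i1/d_o1 = +0.1489.
d_o2 = 75.2 − (-23.83) = 99.03 cm.
f₂ = −36.5 cm (diverging).
Lens 2: 1/d_i2 = 1/(-36.5) − 1/(99.03) = -0.03750, so d_i2 = -26.67 cm; m₂ = −d_i2/d_o2 = +0.2693.
m = m₁·m₂ = (+0.1489)(+0.2693) = +0.0401.

m = +0.0401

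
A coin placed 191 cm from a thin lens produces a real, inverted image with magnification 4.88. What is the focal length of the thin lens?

m = −d_i/d_o ⇒ d_i = −m·d_o = −(-4.88)·(191) = 932.1 cm.
1/f = 1/d_o + 1/d_i = 1/(191) + 1/(932.1) = 0.006308, so f = 159 cm.
Since f is positive, the thin lens is converging.

f = 159 cm (converging)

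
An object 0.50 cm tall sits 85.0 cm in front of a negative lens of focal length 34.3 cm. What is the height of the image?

0.144 cm

For a negative lens, f = -34.3 cm.
1/d_i = 1/f − 1/d_o = 1/(-34.30) − 1/(85.0) = -0.04092, so d_i = -24.44 cm.
m = −d_i/d_o = +0.2875.
|h_i| = |m|·h_o = 0.2875 × 0.50 = 0.144 cm. The image is virtual, upright and reduced, on the same side as the object.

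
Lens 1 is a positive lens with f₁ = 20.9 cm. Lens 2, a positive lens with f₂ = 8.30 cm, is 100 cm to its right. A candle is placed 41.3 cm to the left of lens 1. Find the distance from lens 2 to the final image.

9.69 cm

Lens 1: 1/d_i1 = 1/f₁ − 1/d_o1 = 1/(20.9) − 1/(41.3) = 0.02363, so d_i1 = 42.31 cm.
The intermediate image is 42.31 cm to the right of lens 1, which is 100 − (42.31) = 57.69 cm to the left of lens 2, so d_o2 = +57.69 cm.
Lens 2: 1/d_i2 = 1/f₂ − 1/d_o2 = 1/(8.30) − 1/(57.69) = 0.1031, so d_i2 = 9.69 cm.
The final image is real, 9.69 cm to the right of lens 2 (overall magnification ≈ 0.17).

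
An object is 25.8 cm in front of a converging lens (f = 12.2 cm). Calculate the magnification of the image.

m = -0.897

1/d_i = 1/f − 1/d_o = 1/(12.20) − 1/(25.8) = 0.04321, so d_i = 23.14 cm.
m = −d_i/d_o = −(23.14)/(25.8) = -0.897.
The image is real, inverted and reduced, on the far side of the lens.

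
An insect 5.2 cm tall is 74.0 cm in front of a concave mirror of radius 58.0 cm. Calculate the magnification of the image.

f = R/2 = 58.0/2 = 29.00 cm.
1/d_i = 1/f − 1/d_o = 1/(29.00) − 1/(74.0) = 0.02097, so d_i = 47.69 cm.
m = −d_i/d_o = −(47.69)/(74.0) = -0.644.
The image is real, inverted and reduced, in front of the mirror.

m = -0.644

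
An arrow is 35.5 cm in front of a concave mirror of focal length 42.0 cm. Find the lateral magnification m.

1/d_i = 1/f − 1/d_o = 1/(42.00) − 1/(35.5) = -0.004359, so d_i = -229.4 cm.
m = −d_i/d_o = −(-229.4)/(35.5) = +6.46.
The image is virtual, upright and enlarged, behind the mirror.

m = +6.46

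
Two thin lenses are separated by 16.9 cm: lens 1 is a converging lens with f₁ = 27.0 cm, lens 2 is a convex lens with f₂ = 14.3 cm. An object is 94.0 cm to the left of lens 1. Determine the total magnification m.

Lens 1: 1/d_i1 = 1/(27.0) − 1/(94.0) = 0.02640, so d_i1 = 37.88 cm; m₁ = −d_i1/d_o1 = -0.4030.
d_o2 = 16.9 − (37.88) = -20.98 cm (virtual object).
Lens 2: 1/d_i2 = 1/(14.3) − 1/(-20.98) = 0.1176, so d_i2 = 8.504 cm; m₂ = −d_i2/d_o2 = +0.4053.
m = m₁·m₂ = (-0.4030)(+0.4053) = -0.163.

m = -0.163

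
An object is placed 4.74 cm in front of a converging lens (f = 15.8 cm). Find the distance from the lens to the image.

6.77 cm

Lens equation: 1/q = 1/f − 1/p = 1/(15.80) − 1/(4.74) = 0.06329 − 0.2110 = -0.1477, so q = -6.77 cm.
The image is virtual, upright and enlarged, on the same side as the object.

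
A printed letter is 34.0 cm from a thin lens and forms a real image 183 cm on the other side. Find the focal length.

Real image ⇒ d_i = +183 cm.
1/f = 1/d_o + 1/d_i = 1/(34.0) + 1/(183) = 0.03488, so f = 28.7 cm.
Since f is positive, the thin lens is converging.

f = 28.7 cm (converging)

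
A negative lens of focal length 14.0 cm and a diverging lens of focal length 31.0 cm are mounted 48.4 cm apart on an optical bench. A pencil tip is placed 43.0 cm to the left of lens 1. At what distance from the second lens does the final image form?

Lens 1 is diverging, so f₁ = −14.0 cm.
Lens 1: 1/d_i1 = 1/f₁ − 1/d_o1 = 1/(-14.0) − 1/(43.0) = -0.09468, so d_i1 = -10.56 cm.
The intermediate image is 10.56 cm to the left of lens 1 (virtual), which is 48.4 − (-10.56) = 58.96 cm to the left of lens 2, so d_o2 = +58.96 cm.
Lens 2 is diverging, so f₂ = −31.0 cm.
Lens 2: 1/d_i2 = 1/f₂ − 1/d_o2 = 1/(-31.0) − 1/(58.96) = -0.04922, so d_i2 = -20.3 cm.
The final image is virtual, 20.3 cm to the left of lens 2 (overall magnification ≈ 0.085).

20.3 cm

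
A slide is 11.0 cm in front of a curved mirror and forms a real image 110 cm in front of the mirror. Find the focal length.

Real image ⇒ d_i = +110 cm.
1/f = 1/d_o + 1/d_i = 1/(11.0) + 1/(110) = 0.1000, so f = 10.0 cm.
Since f is positive, the curved mirror is concave.

f = 10.0 cm (concave)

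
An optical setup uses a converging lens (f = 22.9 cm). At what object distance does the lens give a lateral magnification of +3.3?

16.0 cm

m = −d_i/d_o ⇒ d_i = −m·d_o.
1/f = 1/d_o + 1/d_i = 1/d_o − 1/(m·d_o) = (1 − 1/m)/d_o, so d_o = f(1 − 1/m) = (22.90)(1 − 1/(+3.3)) = 16.0 cm.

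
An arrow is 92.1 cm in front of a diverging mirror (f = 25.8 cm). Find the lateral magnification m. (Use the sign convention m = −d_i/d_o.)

m = +0.219

For a diverging mirror, f = -25.8 cm.
1/d_i = 1/f − 1/d_o = 1/(-25.80) − 1/(92.1) = -0.04962, so d_i = -20.15 cm.
m = −d_i/d_o = −(-20.15)/(92.1) = +0.219.
The image is virtual, upright and reduced, behind the mirror.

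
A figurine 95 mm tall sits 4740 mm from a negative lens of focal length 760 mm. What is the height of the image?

13.1 mm

For a negative lens, f = -760 mm.
1/d_i = 1/f − 1/d_o = 1/(-760.0) − 1/(4740) = -0.001527, so d_i = -655.0 mm.
m = −d_i/d_o = +0.1382.
|h_i| = |m|·h_o = 0.1382 × 95 = 13.1 mm. The image is virtual, upright and reduced, on the same side as the object.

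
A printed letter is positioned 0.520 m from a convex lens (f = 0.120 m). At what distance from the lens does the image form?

0.156 m

Thin-lens equation: 1/s_i = 1/f − 1/s_o = 1/(0.1200) − 1/(0.520) = 8.333 − 1.923 = 6.410, so s_i = 0.156 m.
The image is real, inverted and reduced, on the far side of the lens.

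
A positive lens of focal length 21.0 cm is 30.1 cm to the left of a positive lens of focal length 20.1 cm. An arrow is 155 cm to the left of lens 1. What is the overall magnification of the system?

Lens 1: 1/d_i1 = 1/(21.0) − 1/(155) = 0.04117, so d_i1 = 24.29 cm; m₁ = −d_i1/d_o1 = -0.1567.
d_o2 = 30.1 − (24.29) = 5.810 cm.
Lens 2: 1/d_i2 = 1/(20.1) − 1/(5.810) = -0.1224, so d_i2 = -8.172 cm; m₂ = −d_i2/d_o2 = +1.407.
m = m₁·m₂ = (-0.1567)(+1.407) = -0.220.

m = -0.220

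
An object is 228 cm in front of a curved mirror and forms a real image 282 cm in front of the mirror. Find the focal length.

Real image ⇒ d_i = +282 cm.
1/f = 1/d_o + 1/d_i = 1/(228) + 1/(282) = 0.007932, so f = 126 cm.
Since f is positive, the curved mirror is concave.

f = 126 cm (concave)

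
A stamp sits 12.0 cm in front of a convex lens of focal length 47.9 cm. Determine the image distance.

16.0 cm

Thin-lens equation: 1/d_i = 1/f − 1/d_o = 1/(47.90) − 1/(12.0) = 0.02088 − 0.08333 = -0.06246, so d_i = -16.0 cm.
The image is virtual, upright and enlarged, on the same side as the object.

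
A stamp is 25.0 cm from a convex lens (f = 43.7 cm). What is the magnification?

1/d_i = 1/f − 1/d_o = 1/(43.70) − 1/(25.0) = -0.01712, so d_i = -58.42 cm.
m = −d_i/d_o = −(-58.42)/(25.0) = +2.34.
The image is virtual, upright and enlarged, on the same side as the object.

m = +2.34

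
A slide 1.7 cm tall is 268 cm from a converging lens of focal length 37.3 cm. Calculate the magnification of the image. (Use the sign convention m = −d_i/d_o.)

m = -0.162

1/d_i = 1/f − 1/d_o = 1/(37.30) − 1/(268) = 0.02308, so d_i = 43.33 cm.
m = −d_i/d_o = −(43.33)/(268) = -0.162.
The image is real, inverted and reduced, on the far side of the lens.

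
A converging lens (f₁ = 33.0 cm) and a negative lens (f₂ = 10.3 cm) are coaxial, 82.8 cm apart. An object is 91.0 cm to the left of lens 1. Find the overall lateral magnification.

m = -0.142

Lens 1: 1/d_i1 = 1/(33.0) − 1/(91.0) = 0.01931, so d_i1 = 51.78 cm; m₁ = −d_i1/d_o1 = -0.5690.
d_o2 = 82.8 − (51.78) = 31.02 cm.
f₂ = −10.3 cm (diverging).
Lens 2: 1/d_i2 = 1/(-10.3) − 1/(31.02) = -0.1293, so d_i2 = -7.732 cm; m₂ = −d_i2/d_o2 = +0.2493.
m = m₁·m₂ = (-0.5690)(+0.2493) = -0.142.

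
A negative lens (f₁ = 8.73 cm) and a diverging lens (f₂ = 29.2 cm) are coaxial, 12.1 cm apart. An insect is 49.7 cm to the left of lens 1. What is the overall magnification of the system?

f₁ = −8.73 cm (diverging).
Lens 1: 1/d_i1 = 1/(-8.73) − 1/(49.7) = -0.1347, so d_i1 = -7.426 cm; m₁ = −d_i1/d_o1 = +0.1494.
d_o2 = 12.1 − (-7.426) = 19.53 cm.
f₂ = −29.2 cm (diverging).
Lens 2: 1/d_i2 = 1/(-29.2) − 1/(19.53) = -0.08545, so d_i2 = -11.70 cm; m₂ = −d_i2/d_o2 = +0.5992.
m = m₁·m₂ = (+0.1494)(+0.5992) = +0.0895.

m = +0.0895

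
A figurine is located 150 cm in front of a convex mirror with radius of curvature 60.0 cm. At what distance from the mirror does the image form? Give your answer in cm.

f = R/2 = 60.0/2 = 30.00 cm; for a convex mirror, f = -30.00 cm.
Mirror equation: 1/s_i = 1/f − 1/s_o = 1/(-30.00) − 1/(150) = -0.03333 − 0.006667 = -0.04000, so s_i = -25.0 cm.
The image is virtual, upright and reduced, behind the mirror.

25.0 cm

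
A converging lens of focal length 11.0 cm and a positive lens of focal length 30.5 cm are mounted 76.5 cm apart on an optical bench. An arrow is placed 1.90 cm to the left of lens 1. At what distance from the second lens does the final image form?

49.8 cm

Lens 1: 1/d_i1 = 1/f₁ − 1/d_o1 = 1/(11.0) − 1/(1.90) = -0.4354, so d_i1 = -2.297 cm.
The intermediate image is 2.297 cm to the left of lens 1 (virtual), which is 76.5 − (-2.297) = 78.80 cm to the left of lens 2, so d_o2 = +78.80 cm.
Lens 2: 1/d_i2 = 1/f₂ − 1/d_o2 = 1/(30.5) − 1/(78.80) = 0.02010, so d_i2 = 49.8 cm.
The final image is real, 49.8 cm to the right of lens 2 (overall magnification ≈ -0.76).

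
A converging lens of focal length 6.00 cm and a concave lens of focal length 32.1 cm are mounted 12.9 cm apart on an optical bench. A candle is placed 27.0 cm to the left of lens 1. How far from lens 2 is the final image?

Lens 1: 1/d_i1 = 1/f₁ − 1/d_o1 = 1/(6.00) − 1/(27.0) = 0.1296, so d_i1 = 7.714 cm.
The intermediate image is 7.714 cm to the right of lens 1, which is 12.9 − (7.714) = 5.186 cm to the left of lens 2, so d_o2 = +5.186 cm.
Lens 2 is diverging, so f₂ = −32.1 cm.
Lens 2: 1/d_i2 = 1/f₂ − 1/d_o2 = 1/(-32.1) − 1/(5.186) = -0.2240, so d_i2 = -4.46 cm.
The final image is virtual, 4.46 cm to the left of lens 2 (overall magnification ≈ -0.25).

4.46 cm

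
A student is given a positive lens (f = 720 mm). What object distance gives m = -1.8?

m = −d_i/d_o ⇒ d_i = −m·d_o.
1/f = 1/d_o + 1/d_i = 1/d_o − 1/(m·d_o) = (1 − 1/m)/d_o, so d_o = f(1 − 1/m) = (720.0)(1 − 1/(-1.8)) = 1120 mm.

1120 mm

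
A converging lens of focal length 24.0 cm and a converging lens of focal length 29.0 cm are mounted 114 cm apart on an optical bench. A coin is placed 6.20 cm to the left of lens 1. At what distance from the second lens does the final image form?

38.0 cm

Lens 1: 1/d_i1 = 1/f₁ − 1/d_o1 = 1/(24.0) − 1/(6.20) = -0.1196, so d_i1 = -8.360 cm.
The intermediate image is 8.360 cm to the left of lens 1 (virtual), which is 114 − (-8.360) = 122.4 cm to the left of lens 2, so d_o2 = +122.4 cm.
Lens 2: 1/d_i2 = 1/f₂ − 1/d_o2 = 1/(29.0) − 1/(122.4) = 0.02631, so d_i2 = 38.0 cm.
The final image is real, 38.0 cm to the right of lens 2 (overall magnification ≈ -0.42).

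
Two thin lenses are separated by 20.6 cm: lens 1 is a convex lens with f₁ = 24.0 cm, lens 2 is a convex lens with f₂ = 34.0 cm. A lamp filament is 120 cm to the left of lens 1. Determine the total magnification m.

m = -0.196

Lens 1: 1/d_i1 = 1/(24.0) − 1/(120) = 0.03333, so d_i1 = 30.00 cm; m₁ = −d_i1/d_o1 = -0.2500.
d_o2 = 20.6 − (30.00) = -9.400 cm (virtual object).
Lens 2: 1/d_i2 = 1/(34.0) − 1/(-9.400) = 0.1358, so d_i2 = 7.364 cm; m₂ = −d_i2/d_o2 = +0.7834.
m = m₁·m₂ = (-0.2500)(+0.7834) = -0.196.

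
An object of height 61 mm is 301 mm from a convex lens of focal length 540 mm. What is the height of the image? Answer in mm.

1/d_i = 1/f − 1/d_o = 1/(540.0) − 1/(301) = -0.001470, so d_i = -680.1 mm.
m = −d_i/d_o = +2.259.
|h_i| = |m|·h_o = 2.259 × 61 = 138 mm. The image is virtual, upright and enlarged, on the same side as the object.

138 mm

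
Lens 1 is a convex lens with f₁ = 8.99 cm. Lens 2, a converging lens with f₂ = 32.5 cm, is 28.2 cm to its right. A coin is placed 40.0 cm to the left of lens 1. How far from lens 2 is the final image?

33.9 cm

Lens 1: 1/d_i1 = 1/f₁ − 1/d_o1 = 1/(8.99) − 1/(40.0) = 0.08623, so d_i1 = 11.60 cm.
The intermediate image is 11.60 cm to the right of lens 1, which is 28.2 − (11.60) = 16.60 cm to the left of lens 2, so d_o2 = +16.60 cm.
Lens 2: 1/d_i2 = 1/f₂ − 1/d_o2 = 1/(32.5) − 1/(16.60) = -0.02947, so d_i2 = -33.9 cm.
The final image is virtual, 33.9 cm to the left of lens 2 (overall magnification ≈ -0.59).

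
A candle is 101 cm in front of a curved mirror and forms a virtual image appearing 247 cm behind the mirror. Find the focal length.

Virtual image ⇒ d_i = −247 cm.
1/f = 1/d_o + 1/d_i = 1/(101) + 1/(-247) = 0.005852, so f = 171 cm.
Since f is positive, the curved mirror is concave.

f = 171 cm (concave)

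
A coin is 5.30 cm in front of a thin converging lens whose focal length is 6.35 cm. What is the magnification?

1/d_i = 1/f − 1/d_o = 1/(6.350) − 1/(5.30) = -0.03120, so d_i = -32.05 cm.
m = −d_i/d_o = −(-32.05)/(5.30) = +6.05.
The image is virtual, upright and enlarged, on the same side as the object.

m = +6.05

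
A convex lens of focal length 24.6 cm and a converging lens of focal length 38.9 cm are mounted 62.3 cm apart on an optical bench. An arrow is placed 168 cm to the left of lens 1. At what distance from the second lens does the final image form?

Lens 1: 1/d_i1 = 1/f₁ − 1/d_o1 = 1/(24.6) − 1/(168) = 0.03470, so d_i1 = 28.82 cm.
The intermediate image is 28.82 cm to the right of lens 1, which is 62.3 − (28.82) = 33.48 cm to the left of lens 2, so d_o2 = +33.48 cm.
Lens 2: 1/d_i2 = 1/f₂ − 1/d_o2 = 1/(38.9) − 1/(33.48) = -0.004162, so d_i2 = -240 cm.
The final image is virtual, 240 cm to the left of lens 2 (overall magnification ≈ -1.2).

240 cm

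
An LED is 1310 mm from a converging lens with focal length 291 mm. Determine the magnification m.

1/d_i = 1/f − 1/d_o = 1/(291.0) − 1/(1310) = 0.002673, so d_i = 374.1 mm.
m = −d_i/d_o = −(374.1)/(1310) = -0.286.
The image is real, inverted and reduced, on the far side of the lens.

m = -0.286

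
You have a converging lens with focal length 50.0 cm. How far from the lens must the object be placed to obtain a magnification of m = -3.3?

65.2 cm

m = −d_i/d_o ⇒ d_i = −m·d_o.
1/f = 1/d_o + 1/d_i = 1/d_o − 1/(m·d_o) = (1 − 1/m)/d_o, so d_o = f(1 − 1/m) = (50.00)(1 − 1/(-3.3)) = 65.2 cm.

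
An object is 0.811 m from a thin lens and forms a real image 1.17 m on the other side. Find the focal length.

Real image ⇒ d_i = +1.17 m.
1/f = 1/d_o + 1/d_i = 1/(0.811) + 1/(1.17) = 2.088, so f = 0.479 m.
Since f is positive, the thin lens is converging.

f = 0.479 m (converging)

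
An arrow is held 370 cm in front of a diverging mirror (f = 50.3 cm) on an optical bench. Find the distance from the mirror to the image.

44.3 cm

For a diverging mirror, f = -50.3 cm.
Mirror equation: 1/q = 1/f − 1/p = 1/(-50.30) − 1/(370) = -0.01988 − 0.002703 = -0.02258, so q = -44.3 cm.
The image is virtual, upright and reduced, behind the mirror.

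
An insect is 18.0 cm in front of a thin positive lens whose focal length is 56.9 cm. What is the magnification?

1/d_i = 1/f − 1/d_o = 1/(56.90) − 1/(18.0) = -0.03798, so d_i = -26.33 cm.
m = −d_i/d_o = −(-26.33)/(18.0) = +1.46.
The image is virtual, upright and enlarged, on the same side as the object.

m = +1.46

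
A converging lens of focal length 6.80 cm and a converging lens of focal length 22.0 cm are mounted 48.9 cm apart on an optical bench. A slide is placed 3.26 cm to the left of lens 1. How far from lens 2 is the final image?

Lens 1: 1/d_i1 = 1/f₁ − 1/d_o1 = 1/(6.80) − 1/(3.26) = -0.1597, so d_i1 = -6.262 cm.
The intermediate image is 6.262 cm to the left of lens 1 (virtual), which is 48.9 − (-6.262) = 55.16 cm to the left of lens 2, so d_o2 = +55.16 cm.
Lens 2: 1/d_i2 = 1/f₂ − 1/d_o2 = 1/(22.0) − 1/(55.16) = 0.02733, so d_i2 = 36.6 cm.
The final image is real, 36.6 cm to the right of lens 2 (overall magnification ≈ -1.3).

36.6 cm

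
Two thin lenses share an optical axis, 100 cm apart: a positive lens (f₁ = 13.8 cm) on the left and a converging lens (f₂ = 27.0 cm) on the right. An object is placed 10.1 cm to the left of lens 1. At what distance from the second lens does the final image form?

33.6 cm

Lens 1: 1/d_i1 = 1/f₁ − 1/d_o1 = 1/(13.8) − 1/(10.1) = -0.02655, so d_i1 = -37.67 cm.
The intermediate image is 37.67 cm to the left of lens 1 (virtual), which is 100 − (-37.67) = 137.7 cm to the left of lens 2, so d_o2 = +137.7 cm.
Lens 2: 1/d_i2 = 1/f₂ − 1/d_o2 = 1/(27.0) − 1/(137.7) = 0.02977, so d_i2 = 33.6 cm.
The final image is real, 33.6 cm to the right of lens 2 (overall magnification ≈ -0.91).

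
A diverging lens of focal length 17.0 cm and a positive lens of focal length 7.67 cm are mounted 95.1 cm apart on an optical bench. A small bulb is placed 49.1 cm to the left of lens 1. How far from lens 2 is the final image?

8.26 cm

Lens 1 is diverging, so f₁ = −17.0 cm.
Lens 1: 1/d_i1 = 1/f₁ − 1/d_o1 = 1/(-17.0) − 1/(49.1) = -0.07919, so d_i1 = -12.63 cm.
The intermediate image is 12.63 cm to the left of lens 1 (virtual), which is 95.1 − (-12.63) = 107.7 cm to the left of lens 2, so d_o2 = +107.7 cm.
Lens 2: 1/d_i2 = 1/f₂ − 1/d_o2 = 1/(7.67) − 1/(107.7) = 0.1211, so d_i2 = 8.26 cm.
The final image is real, 8.26 cm to the right of lens 2 (overall magnification ≈ -0.020).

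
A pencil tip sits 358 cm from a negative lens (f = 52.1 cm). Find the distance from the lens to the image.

45.5 cm

For a negative lens, f = -52.1 cm.
Thin-lens equation: 1/v = 1/f − 1/u = 1/(-52.10) − 1/(358) = -0.01919 − 0.002793 = -0.02199, so v = -45.5 cm.
The image is virtual, upright and reduced, on the same side as the object.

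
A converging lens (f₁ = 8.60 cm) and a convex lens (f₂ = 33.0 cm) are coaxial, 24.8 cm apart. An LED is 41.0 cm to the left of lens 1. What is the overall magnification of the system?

m = -0.459

Lens 1: 1/d_i1 = 1/(8.60) − 1/(41.0) = 0.09189, so d_i1 = 10.88 cm; m₁ = −d_i1/d_o1 = -0.2654.
d_o2 = 24.8 − (10.88) = 13.92 cm.
Lens 2: 1/d_i2 = 1/(33.0) − 1/(13.92) = -0.04154, so d_i2 = -24.08 cm; m₂ = −d_i2/d_o2 = +1.730.
m = m₁·m₂ = (-0.2654)(+1.730) = -0.459.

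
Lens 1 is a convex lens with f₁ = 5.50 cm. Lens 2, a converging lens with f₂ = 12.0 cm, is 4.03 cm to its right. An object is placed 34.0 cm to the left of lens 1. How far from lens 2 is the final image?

Lens 1: 1/d_i1 = 1/f₁ − 1/d_o1 = 1/(5.50) − 1/(34.0) = 0.1524, so d_i1 = 6.561 cm.
The intermediate image is 6.561 cm to the right of lens 1, which lies 2.531 cm to the right of lens 2 — a virtual object — so d_o2 = −2.531 cm.
Lens 2: 1/d_i2 = 1/f₂ − 1/d_o2 = 1/(12.0) − 1/(-2.531) = 0.4784, so d_i2 = 2.09 cm.
The final image is real, 2.09 cm to the right of lens 2 (overall magnification ≈ -0.16).

2.09 cm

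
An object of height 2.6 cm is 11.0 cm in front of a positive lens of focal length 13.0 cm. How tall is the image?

16.9 cm

1/d_i = 1/f − 1/d_o = 1/(13.00) − 1/(11.0) = -0.01399, so d_i = -71.50 cm.
m = −d_i/d_o = +6.500.
|h_i| = |m|·h_o = 6.500 × 2.6 = 16.9 cm. The image is virtual, upright and enlarged, on the same side as the object.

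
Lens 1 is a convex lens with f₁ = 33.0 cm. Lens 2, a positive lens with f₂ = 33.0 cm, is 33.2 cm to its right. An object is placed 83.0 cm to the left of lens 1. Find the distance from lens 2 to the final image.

13.0 cm

Lens 1: 1/d_i1 = 1/f₁ − 1/d_o1 = 1/(33.0) − 1/(83.0) = 0.01825, so d_i1 = 54.78 cm.
The intermediate image is 54.78 cm to the right of lens 1, which lies 21.58 cm to the right of lens 2 — a virtual object — so d_o2 = −21.58 cm.
Lens 2: 1/d_i2 = 1/f₂ − 1/d_o2 = 1/(33.0) − 1/(-21.58) = 0.07664, so d_i2 = 13.0 cm.
The final image is real, 13.0 cm to the right of lens 2 (overall magnification ≈ -0.40).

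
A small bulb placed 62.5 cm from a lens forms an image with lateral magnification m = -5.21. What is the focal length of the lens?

f = 52.4 cm (converging)

m = −d_i/d_o ⇒ d_i = −m·d_o = −(-5.21)·(62.5) = 325.6 cm.
1/f = 1/d_o + 1/d_i = 1/(62.5) + 1/(325.6) = 0.01907, so f = 52.4 cm.
Since f is positive, the lens is converging.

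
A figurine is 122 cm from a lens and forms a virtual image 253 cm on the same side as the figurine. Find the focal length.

Virtual image ⇒ d_i = −253 cm.
1/f = 1/d_o + 1/d_i = 1/(122) + 1/(-253) = 0.004244, so f = 236 cm.
Since f is positive, the lens is converging.

f = 236 cm (converging)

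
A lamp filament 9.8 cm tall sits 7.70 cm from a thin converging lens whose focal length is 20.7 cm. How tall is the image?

1/d_i = 1/f − 1/d_o = 1/(20.70) − 1/(7.70) = -0.08156, so d_i = -12.26 cm.
m = −d_i/d_o = +1.592.
|h_i| = |m|·h_o = 1.592 × 9.8 = 15.6 cm. The image is virtual, upright and enlarged, on the same side as the object.

15.6 cm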